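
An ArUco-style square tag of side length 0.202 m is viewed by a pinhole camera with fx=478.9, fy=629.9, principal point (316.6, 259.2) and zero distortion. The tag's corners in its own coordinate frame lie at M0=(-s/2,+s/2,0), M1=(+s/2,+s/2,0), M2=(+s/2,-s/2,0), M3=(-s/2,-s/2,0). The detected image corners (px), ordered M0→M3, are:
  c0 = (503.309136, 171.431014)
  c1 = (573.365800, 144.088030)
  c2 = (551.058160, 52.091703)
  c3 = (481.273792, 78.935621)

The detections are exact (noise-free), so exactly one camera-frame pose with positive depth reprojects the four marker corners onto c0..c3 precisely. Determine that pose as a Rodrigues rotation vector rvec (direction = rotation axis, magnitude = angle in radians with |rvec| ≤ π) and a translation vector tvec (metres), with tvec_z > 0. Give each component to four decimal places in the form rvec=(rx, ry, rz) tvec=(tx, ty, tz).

Intrinsics K: fx=478.9, fy=629.9, cx=316.6, cy=259.2
Marker side s = 0.202 m; corners in marker frame (Z=0):
  M0 = (-0.1010, +0.1010, 0)
  M1 = (+0.1010, +0.1010, 0)
  M2 = (+0.1010, -0.1010, 0)
  M3 = (-0.1010, -0.1010, 0)
Detected image corners:
  c0 = (503.309136, 171.431014) px
  c1 = (573.365800, 144.088030) px
  c2 = (551.058160, 52.091703) px
  c3 = (481.273792, 78.935621) px
Planar DLT: solve 8×8 A·h = b for H (H[2,2]=1):
  H  [+356.32655 +96.36598 +527.29150]
  H  [-131.96588 +453.82406 +111.49181]
  H  [+0.01932 -0.02541 +1.00000]
B = K⁻¹H; ‖b₁‖=0.763170, ‖b₂‖=0.763170; λ = 2/(‖b₁‖+‖b₂‖) = 1.310324, sign → tz>0 ⇒ λ=+1.310324
r₁ = λ·B[:,0] = (+0.95821,-0.28493,+0.02532); r₂ = λ·B[:,1] = (+0.28568,+0.95775,-0.03329)
r₃ = r₁×r₂ = (-0.01476,+0.03913,+0.99913); SVD([r₁ r₂ r₃]) → R = UVᵀ:
  R  [+0.95821 +0.28568 -0.01476]
  R  [-0.28493 +0.95775 +0.03913]
  R  [+0.02532 -0.03329 +0.99913]
t = (+0.57648, -0.30726, +1.31032) m
tr R = 2.915086; θ = arccos((tr R − 1)/2) = 0.292442 rad = 16.756°
axis k = ((R−Rᵀ)₃₂, (R−Rᵀ)₁₃, (R−Rᵀ)₂₁) / (2 sinθ) = (-0.125603, -0.069511, -0.989642)
rvec = θ·k = (-0.036732, -0.020328, -0.289413)

rvec=(-0.0367, -0.0203, -0.2894) tvec=(0.5765, -0.3073, 1.3103)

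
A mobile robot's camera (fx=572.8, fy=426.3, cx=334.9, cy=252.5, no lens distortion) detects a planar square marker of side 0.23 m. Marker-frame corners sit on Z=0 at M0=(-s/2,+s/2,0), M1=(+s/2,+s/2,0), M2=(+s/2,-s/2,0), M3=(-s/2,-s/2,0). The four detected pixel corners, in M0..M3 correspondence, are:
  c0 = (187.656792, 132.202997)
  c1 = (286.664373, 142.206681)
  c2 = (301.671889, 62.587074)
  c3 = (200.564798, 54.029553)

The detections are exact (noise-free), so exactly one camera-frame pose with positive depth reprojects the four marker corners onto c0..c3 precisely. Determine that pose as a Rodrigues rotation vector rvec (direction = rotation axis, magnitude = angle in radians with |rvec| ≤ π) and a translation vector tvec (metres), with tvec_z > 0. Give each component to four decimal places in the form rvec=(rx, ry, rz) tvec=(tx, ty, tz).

rvec=(0.0912, 0.1208, 0.1568) tvec=(-0.2021, -0.4592, 1.2676)

Intrinsics K: fx=572.8, fy=426.3, cx=334.9, cy=252.5
Marker side s = 0.23 m; corners in marker frame (Z=0):
  M0 = (-0.1150, +0.1150, 0)
  M1 = (+0.1150, +0.1150, 0)
  M2 = (+0.1150, -0.1150, 0)
  M3 = (-0.1150, -0.1150, 0)
Detected image corners:
  c0 = (187.656792, 132.202997) px
  c1 = (286.664373, 142.206681) px
  c2 = (301.671889, 62.587074) px
  c3 = (200.564798, 54.029553) px
Planar DLT: solve 8×8 A·h = b for H (H[2,2]=1):
  H  [+413.27024 -41.39613 +243.56435]
  H  [+31.68186 +350.70139 +98.06667]
  H  [-0.08897 +0.07882 +1.00000]
B = K⁻¹H; ‖b₁‖=0.788899, ‖b₂‖=0.788899; λ = 2/(‖b₁‖+‖b₂‖) = 1.267589, sign → tz>0 ⇒ λ=+1.267589
r₁ = λ·B[:,0] = (+0.98049,+0.16100,-0.11277); r₂ = λ·B[:,1] = (-0.15002,+0.98362,+0.09991)
r₃ = r₁×r₂ = (+0.12701,-0.08104,+0.98858); SVD([r₁ r₂ r₃]) → R = UVᵀ:
  R  [+0.98049 -0.15002 +0.12701]
  R  [+0.16100 +0.98362 -0.08104]
  R  [-0.11277 +0.09991 +0.98858]
t = (-0.20212, -0.45920, +1.26759) m
tr R = 2.952696; θ = arccos((tr R − 1)/2) = 0.217926 rad = 12.486°
axis k = ((R−Rᵀ)₃₂, (R−Rᵀ)₁₃, (R−Rᵀ)₂₁) / (2 sinθ) = (+0.418480, +0.554532, +0.719283)
rvec = θ·k = (+0.091198, +0.120847, +0.156750)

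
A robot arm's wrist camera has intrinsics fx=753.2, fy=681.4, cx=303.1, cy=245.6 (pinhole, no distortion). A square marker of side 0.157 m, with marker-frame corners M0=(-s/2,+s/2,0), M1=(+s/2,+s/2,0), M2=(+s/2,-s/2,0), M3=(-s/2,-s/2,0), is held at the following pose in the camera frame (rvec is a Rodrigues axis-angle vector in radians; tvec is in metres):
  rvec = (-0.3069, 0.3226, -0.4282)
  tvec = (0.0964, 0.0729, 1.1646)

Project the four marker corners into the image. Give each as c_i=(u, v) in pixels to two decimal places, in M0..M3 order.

c0=(339.98, 349.46) c1=(432.26, 309.94) c2=(390.52, 227.99) c3=(303.77, 268.23)

Intrinsics K: fx=753.2, fy=681.4, cx=303.1, cy=245.6
Marker side s = 0.157 m; corners in marker frame (Z=0):
  M0 = (-0.0785, +0.0785, 0)
  M1 = (+0.0785, +0.0785, 0)
  M2 = (+0.0785, -0.0785, 0)
  M3 = (-0.0785, -0.0785, 0)
rvec = (-0.3069, 0.3226, -0.4282), |rvec| = θ = 0.61775 rad = 35.394°
Rodrigues: sinθ=0.57920, 1−cosθ=0.18482; R = I + sinθ·[k]× + (1−cosθ)·[k]×²:
    [+0.86080 +0.35353 +0.36611]
    [-0.44943 +0.86559 +0.22085]
    [-0.23883 -0.35465 +0.90398]
t = (0.0964, 0.0729, 1.1646) m
M0: Pc = R·M0+t = (+0.05658, +0.17613, +1.15551); u = 753.2·(+0.05658)/1.15551 + 303.1 = 339.9805, v = 681.4·(+0.17613)/1.15551 + 245.6 = 349.4626
M1: Pc = R·M1+t = (+0.19173, +0.10557, +1.11801); u = 753.2·(+0.19173)/1.11801 + 303.1 = 432.2643, v = 681.4·(+0.10557)/1.11801 + 245.6 = 309.9412
M2: Pc = R·M2+t = (+0.13622, -0.03033, +1.17369); u = 753.2·(+0.13622)/1.17369 + 303.1 = 390.5175, v = 681.4·(-0.03033)/1.17369 + 245.6 = 227.9924
M3: Pc = R·M3+t = (+0.00107, +0.04023, +1.21119); u = 753.2·(+0.00107)/1.21119 + 303.1 = 303.7685, v = 681.4·(+0.04023)/1.21119 + 245.6 = 268.2339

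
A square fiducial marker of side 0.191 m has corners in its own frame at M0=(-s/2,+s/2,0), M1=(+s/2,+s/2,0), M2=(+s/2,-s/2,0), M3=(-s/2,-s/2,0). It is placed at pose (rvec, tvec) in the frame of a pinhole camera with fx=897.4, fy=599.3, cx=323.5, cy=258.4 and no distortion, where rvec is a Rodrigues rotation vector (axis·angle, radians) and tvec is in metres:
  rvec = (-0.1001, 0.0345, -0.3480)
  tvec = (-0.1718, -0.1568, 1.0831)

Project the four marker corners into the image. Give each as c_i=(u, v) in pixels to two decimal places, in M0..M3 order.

Intrinsics K: fx=897.4, fy=599.3, cx=323.5, cy=258.4
Marker side s = 0.191 m; corners in marker frame (Z=0):
  M0 = (-0.0955, +0.0955, 0)
  M1 = (+0.0955, +0.0955, 0)
  M2 = (+0.0955, -0.0955, 0)
  M3 = (-0.0955, -0.0955, 0)
rvec = (-0.1001, 0.0345, -0.3480), |rvec| = θ = 0.36375 rad = 20.841°
Rodrigues: sinθ=0.35578, 1−cosθ=0.06543; R = I + sinθ·[k]× + (1−cosθ)·[k]×²:
    [+0.93952 +0.33867 +0.05097]
    [-0.34208 +0.93516 +0.09197]
    [-0.01652 -0.10384 +0.99446]
t = (-0.1718, -0.1568, 1.0831) m
M0: Pc = R·M0+t = (-0.22918, -0.03482, +1.07476); u = 897.4·(-0.22918)/1.07476 + 323.5 = 132.1386, v = 599.3·(-0.03482)/1.07476 + 258.4 = 238.9820
M1: Pc = R·M1+t = (-0.04973, -0.10016, +1.07161); u = 897.4·(-0.04973)/1.07161 + 323.5 = 281.8522, v = 599.3·(-0.10016)/1.07161 + 258.4 = 202.3843
M2: Pc = R·M2+t = (-0.11442, -0.27878, +1.09144); u = 897.4·(-0.11442)/1.09144 + 323.5 = 229.4234, v = 599.3·(-0.27878)/1.09144 + 258.4 = 105.3262
M3: Pc = R·M3+t = (-0.29387, -0.21344, +1.09459); u = 897.4·(-0.29387)/1.09459 + 323.5 = 82.5737, v = 599.3·(-0.21344)/1.09459 + 258.4 = 141.5406

c0=(132.14, 238.98) c1=(281.85, 202.38) c2=(229.42, 105.33) c3=(82.57, 141.54)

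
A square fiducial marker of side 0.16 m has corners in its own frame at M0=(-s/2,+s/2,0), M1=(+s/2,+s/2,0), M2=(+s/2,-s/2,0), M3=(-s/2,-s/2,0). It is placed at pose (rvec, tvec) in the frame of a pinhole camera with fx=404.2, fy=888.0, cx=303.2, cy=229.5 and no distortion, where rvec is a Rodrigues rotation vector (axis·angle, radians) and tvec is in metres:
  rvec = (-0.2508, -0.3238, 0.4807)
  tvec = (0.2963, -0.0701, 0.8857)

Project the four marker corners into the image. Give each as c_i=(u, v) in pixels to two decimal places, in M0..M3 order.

c0=(397.59, 186.69) c1=(454.92, 267.44) c2=(475.35, 134.37) c3=(422.11, 52.27)

Intrinsics K: fx=404.2, fy=888.0, cx=303.2, cy=229.5
Marker side s = 0.16 m; corners in marker frame (Z=0):
  M0 = (-0.0800, +0.0800, 0)
  M1 = (+0.0800, +0.0800, 0)
  M2 = (+0.0800, -0.0800, 0)
  M3 = (-0.0800, -0.0800, 0)
rvec = (-0.2508, -0.3238, 0.4807), |rvec| = θ = 0.63152 rad = 36.184°
Rodrigues: sinθ=0.59037, 1−cosθ=0.19287; R = I + sinθ·[k]× + (1−cosθ)·[k]×²:
    [+0.83755 -0.41011 -0.36101]
    [+0.48865 +0.85783 +0.15919]
    [+0.24440 -0.30973 +0.91888]
t = (0.2963, -0.0701, 0.8857) m
M0: Pc = R·M0+t = (+0.19649, -0.04057, +0.84137); u = 404.2·(+0.19649)/0.84137 + 303.2 = 397.5941, v = 888.0·(-0.04057)/0.84137 + 229.5 = 186.6864
M1: Pc = R·M1+t = (+0.33050, +0.03762, +0.88047); u = 404.2·(+0.33050)/0.88047 + 303.2 = 454.9209, v = 888.0·(+0.03762)/0.88047 + 229.5 = 267.4405
M2: Pc = R·M2+t = (+0.39611, -0.09963, +0.93003); u = 404.2·(+0.39611)/0.93003 + 303.2 = 475.3542, v = 888.0·(-0.09963)/0.93003 + 229.5 = 134.3682
M3: Pc = R·M3+t = (+0.26210, -0.17782, +0.89093); u = 404.2·(+0.26210)/0.89093 + 303.2 = 422.1129, v = 888.0·(-0.17782)/0.89093 + 229.5 = 52.2652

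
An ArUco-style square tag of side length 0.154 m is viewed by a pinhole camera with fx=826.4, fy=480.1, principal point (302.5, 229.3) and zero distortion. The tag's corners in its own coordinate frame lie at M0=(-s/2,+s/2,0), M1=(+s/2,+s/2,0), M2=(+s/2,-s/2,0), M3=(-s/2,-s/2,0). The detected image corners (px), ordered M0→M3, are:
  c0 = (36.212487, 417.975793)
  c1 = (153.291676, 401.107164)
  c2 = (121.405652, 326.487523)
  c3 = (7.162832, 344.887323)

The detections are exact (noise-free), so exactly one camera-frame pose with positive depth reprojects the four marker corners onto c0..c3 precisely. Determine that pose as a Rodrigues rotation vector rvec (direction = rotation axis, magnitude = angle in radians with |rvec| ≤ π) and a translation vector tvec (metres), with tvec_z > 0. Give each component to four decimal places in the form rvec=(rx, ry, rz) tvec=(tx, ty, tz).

Intrinsics K: fx=826.4, fy=480.1, cx=302.5, cy=229.3
Marker side s = 0.154 m; corners in marker frame (Z=0):
  M0 = (-0.0770, +0.0770, 0)
  M1 = (+0.0770, +0.0770, 0)
  M2 = (+0.0770, -0.0770, 0)
  M3 = (-0.0770, -0.0770, 0)
Detected image corners:
  c0 = (36.212487, 417.975793) px
  c1 = (153.291676, 401.107164) px
  c2 = (121.405652, 326.487523) px
  c3 = (7.162832, 344.887323) px
Planar DLT: solve 8×8 A·h = b for H (H[2,2]=1):
  H  [+738.04666 +188.46782 +78.65826]
  H  [-175.07677 +436.11762 +372.39361]
  H  [-0.16243 -0.11645 +1.00000]
B = K⁻¹H; ‖b₁‖=1.008039, ‖b₂‖=1.008039; λ = 2/(‖b₁‖+‖b₂‖) = 0.992025, sign → tz>0 ⇒ λ=+0.992025
r₁ = λ·B[:,0] = (+0.94495,-0.28480,-0.16114); r₂ = λ·B[:,1] = (+0.26853,+0.95632,-0.11552)
r₃ = r₁×r₂ = (+0.18700,+0.06589,+0.98015); SVD([r₁ r₂ r₃]) → R = UVᵀ:
  R  [+0.94495 +0.26853 +0.18700]
  R  [-0.28480 +0.95632 +0.06589]
  R  [-0.16114 -0.11552 +0.98015]
t = (-0.26870, +0.29567, +0.99202) m
tr R = 2.881414; θ = arccos((tr R − 1)/2) = 0.346087 rad = 19.829°
axis k = ((R−Rᵀ)₃₂, (R−Rᵀ)₁₃, (R−Rᵀ)₂₁) / (2 sinθ) = (-0.267406, +0.513140, -0.815586)
rvec = θ·k = (-0.092546, +0.177591, -0.282264)

rvec=(-0.0925, 0.1776, -0.2823) tvec=(-0.2687, 0.2957, 0.9920)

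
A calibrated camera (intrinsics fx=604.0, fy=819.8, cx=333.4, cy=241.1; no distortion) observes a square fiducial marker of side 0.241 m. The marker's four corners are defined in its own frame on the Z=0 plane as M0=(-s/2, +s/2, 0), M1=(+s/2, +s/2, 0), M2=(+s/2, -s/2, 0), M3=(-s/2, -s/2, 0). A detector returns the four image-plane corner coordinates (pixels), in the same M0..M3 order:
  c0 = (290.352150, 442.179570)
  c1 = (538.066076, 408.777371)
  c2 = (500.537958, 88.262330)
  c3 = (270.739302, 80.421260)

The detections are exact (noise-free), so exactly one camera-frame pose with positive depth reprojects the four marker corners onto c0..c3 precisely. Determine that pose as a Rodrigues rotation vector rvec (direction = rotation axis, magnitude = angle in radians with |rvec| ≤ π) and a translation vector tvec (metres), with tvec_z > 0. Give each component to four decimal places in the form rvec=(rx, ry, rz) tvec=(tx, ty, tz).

Intrinsics K: fx=604.0, fy=819.8, cx=333.4, cy=241.1
Marker side s = 0.241 m; corners in marker frame (Z=0):
  M0 = (-0.1205, +0.1205, 0)
  M1 = (+0.1205, +0.1205, 0)
  M2 = (+0.1205, -0.1205, 0)
  M3 = (-0.1205, -0.1205, 0)
Detected image corners:
  c0 = (290.352150, 442.179570) px
  c1 = (538.066076, 408.777371) px
  c2 = (500.537958, 88.262330) px
  c3 = (270.739302, 80.421260) px
Planar DLT: solve 8×8 A·h = b for H (H[2,2]=1):
  H  [+1184.11944 -27.12719 +406.30456]
  H  [+75.12753 +1316.22864 +246.93538]
  H  [+0.48781 -0.36972 +1.00000]
B = K⁻¹H; ‖b₁‖=1.760908, ‖b₂‖=1.760908; λ = 2/(‖b₁‖+‖b₂‖) = 0.567889, sign → tz>0 ⇒ λ=+0.567889
r₁ = λ·B[:,0] = (+0.96041,-0.02943,+0.27702); r₂ = λ·B[:,1] = (+0.09039,+0.97352,-0.20996)
r₃ = r₁×r₂ = (-0.26351,+0.22669,+0.93764); SVD([r₁ r₂ r₃]) → R = UVᵀ:
  R  [+0.96041 +0.09039 -0.26351]
  R  [-0.02943 +0.97352 +0.22669]
  R  [+0.27702 -0.20996 +0.93764]
t = (+0.06855, +0.00404, +0.56789) m
tr R = 2.871579; θ = arccos((tr R − 1)/2) = 0.360304 rad = 20.644°
axis k = ((R−Rᵀ)₃₂, (R−Rᵀ)₁₃, (R−Rᵀ)₂₁) / (2 sinθ) = (-0.619263, -0.766575, -0.169928)
rvec = θ·k = (-0.223123, -0.276200, -0.061226)

rvec=(-0.2231, -0.2762, -0.0612) tvec=(0.0685, 0.0040, 0.5679)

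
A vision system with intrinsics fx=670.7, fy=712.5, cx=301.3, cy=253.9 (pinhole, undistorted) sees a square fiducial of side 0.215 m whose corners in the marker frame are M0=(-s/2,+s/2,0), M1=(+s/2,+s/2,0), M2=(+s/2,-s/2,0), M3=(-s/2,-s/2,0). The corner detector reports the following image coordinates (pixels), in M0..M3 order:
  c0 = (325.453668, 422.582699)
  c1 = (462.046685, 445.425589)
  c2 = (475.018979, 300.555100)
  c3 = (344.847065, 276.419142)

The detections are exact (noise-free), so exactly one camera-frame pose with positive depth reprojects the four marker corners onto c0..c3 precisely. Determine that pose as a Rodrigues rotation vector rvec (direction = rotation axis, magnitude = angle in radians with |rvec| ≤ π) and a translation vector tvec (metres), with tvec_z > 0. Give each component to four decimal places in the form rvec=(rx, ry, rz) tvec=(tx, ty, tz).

rvec=(-0.2202, -0.0991, 0.1645) tvec=(0.1584, 0.1557, 1.0490)

Intrinsics K: fx=670.7, fy=712.5, cx=301.3, cy=253.9
Marker side s = 0.215 m; corners in marker frame (Z=0):
  M0 = (-0.1075, +0.1075, 0)
  M1 = (+0.1075, +0.1075, 0)
  M2 = (+0.1075, -0.1075, 0)
  M3 = (-0.1075, -0.1075, 0)
Detected image corners:
  c0 = (325.453668, 422.582699) px
  c1 = (462.046685, 445.425589) px
  c2 = (475.018979, 300.555100) px
  c3 = (344.847065, 276.419142) px
Planar DLT: solve 8×8 A·h = b for H (H[2,2]=1):
  H  [+650.57317 -161.41859 +402.57311]
  H  [+136.77206 +599.24284 +359.66236]
  H  [+0.07599 -0.21469 +1.00000]
B = K⁻¹H; ‖b₁‖=0.953303, ‖b₂‖=0.953303; λ = 2/(‖b₁‖+‖b₂‖) = 1.048984, sign → tz>0 ⇒ λ=+1.048984
r₁ = λ·B[:,0] = (+0.98170,+0.17296,+0.07971); r₂ = λ·B[:,1] = (-0.15129,+0.96249,-0.22521)
r₃ = r₁×r₂ = (-0.11567,+0.20903,+0.97105); SVD([r₁ r₂ r₃]) → R = UVᵀ:
  R  [+0.98170 -0.15129 -0.11567]
  R  [+0.17296 +0.96249 +0.20903]
  R  [+0.07971 -0.22521 +0.97105]
t = (+0.15839, +0.15571, +1.04898) m
tr R = 2.915236; θ = arccos((tr R − 1)/2) = 0.292180 rad = 16.741°
axis k = ((R−Rᵀ)₃₂, (R−Rᵀ)₁₃, (R−Rᵀ)₂₁) / (2 sinθ) = (-0.753771, -0.339150, +0.562856)
rvec = θ·k = (-0.220237, -0.099093, +0.164455)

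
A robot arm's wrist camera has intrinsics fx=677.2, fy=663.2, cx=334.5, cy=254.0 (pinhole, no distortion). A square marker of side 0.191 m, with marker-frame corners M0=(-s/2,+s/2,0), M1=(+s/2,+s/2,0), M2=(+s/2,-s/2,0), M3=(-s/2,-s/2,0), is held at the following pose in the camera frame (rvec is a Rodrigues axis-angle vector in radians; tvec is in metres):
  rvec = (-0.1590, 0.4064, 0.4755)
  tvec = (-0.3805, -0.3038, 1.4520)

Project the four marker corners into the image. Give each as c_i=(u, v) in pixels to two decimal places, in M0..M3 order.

c0=(105.22, 138.34) c1=(166.85, 168.90) c2=(211.37, 91.02) c3=(147.81, 64.80)

Intrinsics K: fx=677.2, fy=663.2, cx=334.5, cy=254.0
Marker side s = 0.191 m; corners in marker frame (Z=0):
  M0 = (-0.0955, +0.0955, 0)
  M1 = (+0.0955, +0.0955, 0)
  M2 = (+0.0955, -0.0955, 0)
  M3 = (-0.0955, -0.0955, 0)
rvec = (-0.1590, 0.4064, 0.4755), |rvec| = θ = 0.64540 rad = 36.979°
Rodrigues: sinθ=0.60152, 1−cosθ=0.20114; R = I + sinθ·[k]× + (1−cosθ)·[k]×²:
    [+0.81107 -0.47437 +0.34226]
    [+0.41197 +0.87861 +0.24150]
    [-0.41528 -0.05488 +0.90804]
t = (-0.3805, -0.3038, 1.4520) m
M0: Pc = R·M0+t = (-0.50326, -0.25924, +1.48642); u = 677.2·(-0.50326)/1.48642 + 334.5 = 105.2191, v = 663.2·(-0.25924)/1.48642 + 254.0 = 138.3361
M1: Pc = R·M1+t = (-0.34835, -0.18055, +1.40710); u = 677.2·(-0.34835)/1.40710 + 334.5 = 166.8505, v = 663.2·(-0.18055)/1.40710 + 254.0 = 168.9026
M2: Pc = R·M2+t = (-0.25774, -0.34836, +1.41758); u = 677.2·(-0.25774)/1.41758 + 334.5 = 211.3735, v = 663.2·(-0.34836)/1.41758 + 254.0 = 91.0215
M3: Pc = R·M3+t = (-0.41265, -0.42705, +1.49690); u = 677.2·(-0.41265)/1.49690 + 334.5 = 147.8145, v = 663.2·(-0.42705)/1.49690 + 254.0 = 64.7957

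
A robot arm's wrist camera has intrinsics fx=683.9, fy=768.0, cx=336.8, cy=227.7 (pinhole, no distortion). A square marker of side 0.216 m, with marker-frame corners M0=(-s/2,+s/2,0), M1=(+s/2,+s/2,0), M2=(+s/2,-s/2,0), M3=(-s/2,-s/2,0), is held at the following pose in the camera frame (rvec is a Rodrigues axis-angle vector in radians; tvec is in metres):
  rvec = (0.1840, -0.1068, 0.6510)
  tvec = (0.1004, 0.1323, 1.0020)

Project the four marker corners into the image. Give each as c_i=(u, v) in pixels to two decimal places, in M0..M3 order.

c0=(301.94, 344.93) c1=(416.10, 436.08) c2=(508.27, 313.35) c3=(393.86, 215.15)

Intrinsics K: fx=683.9, fy=768.0, cx=336.8, cy=227.7
Marker side s = 0.216 m; corners in marker frame (Z=0):
  M0 = (-0.1080, +0.1080, 0)
  M1 = (+0.1080, +0.1080, 0)
  M2 = (+0.1080, -0.1080, 0)
  M3 = (-0.1080, -0.1080, 0)
rvec = (0.1840, -0.1068, 0.6510), |rvec| = θ = 0.68488 rad = 39.241°
Rodrigues: sinθ=0.63258, 1−cosθ=0.22551; R = I + sinθ·[k]× + (1−cosθ)·[k]×²:
    [+0.79077 -0.61073 -0.04106]
    [+0.59184 +0.77998 -0.20337]
    [+0.15623 +0.13652 +0.97824]
t = (0.1004, 0.1323, 1.0020) m
M0: Pc = R·M0+t = (-0.05096, +0.15262, +0.99987); u = 683.9·(-0.05096)/0.99987 + 336.8 = 301.9423, v = 768.0·(+0.15262)/0.99987 + 227.7 = 344.9264
M1: Pc = R·M1+t = (+0.11984, +0.28046, +1.03362); u = 683.9·(+0.11984)/1.03362 + 336.8 = 416.0955, v = 768.0·(+0.28046)/1.03362 + 227.7 = 436.0850
M2: Pc = R·M2+t = (+0.25176, +0.11198, +1.00413); u = 683.9·(+0.25176)/1.00413 + 336.8 = 508.2725, v = 768.0·(+0.11198)/1.00413 + 227.7 = 313.3479
M3: Pc = R·M3+t = (+0.08096, -0.01586, +0.97038); u = 683.9·(+0.08096)/0.97038 + 336.8 = 393.8557, v = 768.0·(-0.01586)/0.97038 + 227.7 = 215.1507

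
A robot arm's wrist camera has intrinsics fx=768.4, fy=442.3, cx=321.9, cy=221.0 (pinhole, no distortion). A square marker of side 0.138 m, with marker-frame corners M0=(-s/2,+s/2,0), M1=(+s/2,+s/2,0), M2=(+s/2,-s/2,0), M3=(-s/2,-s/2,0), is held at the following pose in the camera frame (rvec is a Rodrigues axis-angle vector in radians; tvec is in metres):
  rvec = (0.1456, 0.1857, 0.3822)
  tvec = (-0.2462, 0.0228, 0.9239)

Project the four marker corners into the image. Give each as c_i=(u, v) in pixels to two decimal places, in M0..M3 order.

c0=(51.04, 248.90) c1=(149.29, 274.78) c2=(186.56, 214.07) c3=(84.87, 188.90)

Intrinsics K: fx=768.4, fy=442.3, cx=321.9, cy=221.0
Marker side s = 0.138 m; corners in marker frame (Z=0):
  M0 = (-0.0690, +0.0690, 0)
  M1 = (+0.0690, +0.0690, 0)
  M2 = (+0.0690, -0.0690, 0)
  M3 = (-0.0690, -0.0690, 0)
rvec = (0.1456, 0.1857, 0.3822), |rvec| = θ = 0.44918 rad = 25.736°
Rodrigues: sinθ=0.43423, 1−cosθ=0.09920; R = I + sinθ·[k]× + (1−cosθ)·[k]×²:
    [+0.91123 -0.35618 +0.20688]
    [+0.38277 +0.91776 -0.10586]
    [-0.15216 +0.17565 +0.97262]
t = (-0.2462, 0.0228, 0.9239) m
M0: Pc = R·M0+t = (-0.33365, +0.05971, +0.94652); u = 768.4·(-0.33365)/0.94652 + 321.9 = 51.0361, v = 442.3·(+0.05971)/0.94652 + 221.0 = 248.9039
M1: Pc = R·M1+t = (-0.20790, +0.11254, +0.92552); u = 768.4·(-0.20790)/0.92552 + 321.9 = 149.2924, v = 442.3·(+0.11254)/0.92552 + 221.0 = 274.7804
M2: Pc = R·M2+t = (-0.15875, -0.01411, +0.90128); u = 768.4·(-0.15875)/0.90128 + 321.9 = 186.5566, v = 442.3·(-0.01411)/0.90128 + 221.0 = 214.0735
M3: Pc = R·M3+t = (-0.28450, -0.06694, +0.92228); u = 768.4·(-0.28450)/0.92228 + 321.9 = 84.8696, v = 442.3·(-0.06694)/0.92228 + 221.0 = 188.8991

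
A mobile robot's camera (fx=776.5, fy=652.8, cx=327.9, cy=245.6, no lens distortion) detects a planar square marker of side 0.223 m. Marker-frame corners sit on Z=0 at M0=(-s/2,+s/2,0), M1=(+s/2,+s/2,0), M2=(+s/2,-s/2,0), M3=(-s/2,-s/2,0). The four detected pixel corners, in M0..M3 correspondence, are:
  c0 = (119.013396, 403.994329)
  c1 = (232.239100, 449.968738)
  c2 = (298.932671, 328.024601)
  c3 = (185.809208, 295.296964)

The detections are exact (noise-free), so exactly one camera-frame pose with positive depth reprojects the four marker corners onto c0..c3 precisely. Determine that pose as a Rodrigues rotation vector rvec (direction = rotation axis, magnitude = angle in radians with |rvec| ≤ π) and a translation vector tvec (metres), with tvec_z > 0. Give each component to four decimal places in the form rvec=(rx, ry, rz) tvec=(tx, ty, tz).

rvec=(-0.4089, 0.4708, 0.3393) tvec=(-0.1812, 0.2164, 1.1662)

Intrinsics K: fx=776.5, fy=652.8, cx=327.9, cy=245.6
Marker side s = 0.223 m; corners in marker frame (Z=0):
  M0 = (-0.1115, +0.1115, 0)
  M1 = (+0.1115, +0.1115, 0)
  M2 = (+0.1115, -0.1115, 0)
  M3 = (-0.1115, -0.1115, 0)
Detected image corners:
  c0 = (119.013396, 403.994329) px
  c1 = (232.239100, 449.968738) px
  c2 = (298.932671, 328.024601) px
  c3 = (185.809208, 295.296964) px
Planar DLT: solve 8×8 A·h = b for H (H[2,2]=1):
  H  [+418.12206 -352.87342 +207.25383]
  H  [+17.66873 +421.07318 +366.73539]
  H  [-0.42766 -0.25626 +1.00000]
B = K⁻¹H; ‖b₁‖=0.857483, ‖b₂‖=0.857483; λ = 2/(‖b₁‖+‖b₂‖) = 1.166204, sign → tz>0 ⇒ λ=+1.166204
r₁ = λ·B[:,0] = (+0.83857,+0.21920,-0.49874); r₂ = λ·B[:,1] = (-0.40377,+0.86467,-0.29886)
r₃ = r₁×r₂ = (+0.36574,+0.45199,+0.81360); SVD([r₁ r₂ r₃]) → R = UVᵀ:
  R  [+0.83857 -0.40377 +0.36574]
  R  [+0.21920 +0.86467 +0.45199]
  R  [-0.49874 -0.29886 +0.81360]
t = (-0.18120, +0.21640, +1.16620) m
tr R = 2.516843; θ = arccos((tr R − 1)/2) = 0.709909 rad = 40.675°
axis k = ((R−Rᵀ)₃₂, (R−Rᵀ)₁₃, (R−Rᵀ)₂₁) / (2 sinθ) = (-0.576011, +0.663182, +0.477913)
rvec = θ·k = (-0.408915, +0.470799, +0.339275)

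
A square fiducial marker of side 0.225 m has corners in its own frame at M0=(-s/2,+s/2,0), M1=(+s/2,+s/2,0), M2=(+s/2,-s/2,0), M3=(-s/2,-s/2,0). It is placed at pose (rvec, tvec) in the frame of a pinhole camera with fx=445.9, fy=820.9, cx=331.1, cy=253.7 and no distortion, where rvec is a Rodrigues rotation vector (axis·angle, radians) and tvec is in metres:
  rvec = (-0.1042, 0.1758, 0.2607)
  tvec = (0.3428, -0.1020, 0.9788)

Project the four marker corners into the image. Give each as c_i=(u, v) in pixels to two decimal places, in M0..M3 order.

Intrinsics K: fx=445.9, fy=820.9, cx=331.1, cy=253.7
Marker side s = 0.225 m; corners in marker frame (Z=0):
  M0 = (-0.1125, +0.1125, 0)
  M1 = (+0.1125, +0.1125, 0)
  M2 = (+0.1125, -0.1125, 0)
  M3 = (-0.1125, -0.1125, 0)
rvec = (-0.1042, 0.1758, 0.2607), |rvec| = θ = 0.33125 rad = 18.979°
Rodrigues: sinθ=0.32523, 1−cosθ=0.05436; R = I + sinθ·[k]× + (1−cosθ)·[k]×²:
    [+0.95102 -0.26503 +0.15914]
    [+0.24688 +0.96095 +0.12501]
    [-0.18606 -0.07960 +0.97931]
t = (0.3428, -0.1020, 0.9788) m
M0: Pc = R·M0+t = (+0.20599, -0.02167, +0.99078); u = 445.9·(+0.20599)/0.99078 + 331.1 = 423.8080, v = 820.9·(-0.02167)/0.99078 + 253.7 = 235.7474
M1: Pc = R·M1+t = (+0.41997, +0.03388, +0.94891); u = 445.9·(+0.41997)/0.94891 + 331.1 = 528.4477, v = 820.9·(+0.03388)/0.94891 + 253.7 = 283.0102
M2: Pc = R·M2+t = (+0.47961, -0.18233, +0.96682); u = 445.9·(+0.47961)/0.96682 + 331.1 = 552.2947, v = 820.9·(-0.18233)/0.96682 + 253.7 = 98.8871
M3: Pc = R·M3+t = (+0.26563, -0.23788, +1.00869); u = 445.9·(+0.26563)/1.00869 + 331.1 = 448.5231, v = 820.9·(-0.23788)/1.00869 + 253.7 = 60.1052

c0=(423.81, 235.75) c1=(528.45, 283.01) c2=(552.29, 98.89) c3=(448.52, 60.11)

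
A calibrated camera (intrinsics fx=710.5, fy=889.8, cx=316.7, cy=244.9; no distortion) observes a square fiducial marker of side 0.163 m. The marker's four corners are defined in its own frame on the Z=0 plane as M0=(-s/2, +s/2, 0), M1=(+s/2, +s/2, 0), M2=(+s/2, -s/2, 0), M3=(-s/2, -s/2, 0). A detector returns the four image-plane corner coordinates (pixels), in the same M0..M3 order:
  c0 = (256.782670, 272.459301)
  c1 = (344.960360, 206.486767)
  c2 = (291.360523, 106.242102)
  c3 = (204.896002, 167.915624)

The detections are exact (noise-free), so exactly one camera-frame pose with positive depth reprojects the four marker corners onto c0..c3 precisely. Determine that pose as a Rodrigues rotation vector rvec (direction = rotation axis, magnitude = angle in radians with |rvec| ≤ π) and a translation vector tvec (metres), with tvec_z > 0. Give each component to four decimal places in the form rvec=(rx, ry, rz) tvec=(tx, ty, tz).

rvec=(-0.2672, -0.0842, -0.5551) tvec=(-0.0674, -0.0738, 1.1359)

Intrinsics K: fx=710.5, fy=889.8, cx=316.7, cy=244.9
Marker side s = 0.163 m; corners in marker frame (Z=0):
  M0 = (-0.0815, +0.0815, 0)
  M1 = (+0.0815, +0.0815, 0)
  M2 = (+0.0815, -0.0815, 0)
  M3 = (-0.0815, -0.0815, 0)
Detected image corners:
  c0 = (256.782670, 272.459301) px
  c1 = (344.960360, 206.486767) px
  c2 = (291.360523, 106.242102) px
  c3 = (204.896002, 167.915624) px
Planar DLT: solve 8×8 A·h = b for H (H[2,2]=1):
  H  [+572.03129 +268.60631 +274.54094]
  H  [-366.36725 +590.29906 +187.09456]
  H  [+0.13262 -0.20047 +1.00000]
B = K⁻¹H; ‖b₁‖=0.880352, ‖b₂‖=0.880352; λ = 2/(‖b₁‖+‖b₂‖) = 1.135909, sign → tz>0 ⇒ λ=+1.135909
r₁ = λ·B[:,0] = (+0.84738,-0.50916,+0.15065); r₂ = λ·B[:,1] = (+0.53094,+0.81624,-0.22771)
r₃ = r₁×r₂ = (-0.00702,+0.27295,+0.96200); SVD([r₁ r₂ r₃]) → R = UVᵀ:
  R  [+0.84738 +0.53094 -0.00702]
  R  [-0.50916 +0.81624 +0.27295]
  R  [+0.15065 -0.22771 +0.96200]
t = (-0.06740, -0.07379, +1.13591) m
tr R = 2.625631; θ = arccos((tr R − 1)/2) = 0.621827 rad = 35.628°
axis k = ((R−Rᵀ)₃₂, (R−Rᵀ)₁₃, (R−Rᵀ)₂₁) / (2 sinθ) = (-0.429735, -0.135332, -0.892756)
rvec = θ·k = (-0.267221, -0.084153, -0.555140)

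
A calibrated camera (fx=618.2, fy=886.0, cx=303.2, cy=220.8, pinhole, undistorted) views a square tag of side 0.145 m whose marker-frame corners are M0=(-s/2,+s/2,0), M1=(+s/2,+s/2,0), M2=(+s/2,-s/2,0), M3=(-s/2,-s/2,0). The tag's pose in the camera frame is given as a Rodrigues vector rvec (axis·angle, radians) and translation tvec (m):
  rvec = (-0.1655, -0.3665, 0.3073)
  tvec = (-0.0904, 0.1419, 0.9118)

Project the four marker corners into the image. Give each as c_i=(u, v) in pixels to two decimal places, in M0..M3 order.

c0=(179.96, 410.24) c1=(272.82, 445.75) c2=(298.76, 311.38) c3=(210.44, 270.05)

Intrinsics K: fx=618.2, fy=886.0, cx=303.2, cy=220.8
Marker side s = 0.145 m; corners in marker frame (Z=0):
  M0 = (-0.0725, +0.0725, 0)
  M1 = (+0.0725, +0.0725, 0)
  M2 = (+0.0725, -0.0725, 0)
  M3 = (-0.0725, -0.0725, 0)
rvec = (-0.1655, -0.3665, 0.3073), |rvec| = θ = 0.50611 rad = 28.998°
Rodrigues: sinθ=0.48478, 1−cosθ=0.12536; R = I + sinθ·[k]× + (1−cosθ)·[k]×²:
    [+0.88804 -0.26466 -0.37594]
    [+0.32403 +0.94038 +0.10340]
    [+0.32616 -0.21365 +0.92085]
t = (-0.0904, 0.1419, 0.9118) m
M0: Pc = R·M0+t = (-0.17397, +0.18658, +0.87266); u = 618.2·(-0.17397)/0.87266 + 303.2 = 179.9579, v = 886.0·(+0.18658)/0.87266 + 220.8 = 410.2363
M1: Pc = R·M1+t = (-0.04520, +0.23357, +0.91996); u = 618.2·(-0.04520)/0.91996 + 303.2 = 272.8229, v = 886.0·(+0.23357)/0.91996 + 220.8 = 445.7483
M2: Pc = R·M2+t = (-0.00683, +0.09722, +0.95094); u = 618.2·(-0.00683)/0.95094 + 303.2 = 298.7606, v = 886.0·(+0.09722)/0.95094 + 220.8 = 311.3766
M3: Pc = R·M3+t = (-0.13560, +0.05023, +0.90364); u = 618.2·(-0.13560)/0.90364 + 303.2 = 210.4367, v = 886.0·(+0.05023)/0.90364 + 220.8 = 270.0495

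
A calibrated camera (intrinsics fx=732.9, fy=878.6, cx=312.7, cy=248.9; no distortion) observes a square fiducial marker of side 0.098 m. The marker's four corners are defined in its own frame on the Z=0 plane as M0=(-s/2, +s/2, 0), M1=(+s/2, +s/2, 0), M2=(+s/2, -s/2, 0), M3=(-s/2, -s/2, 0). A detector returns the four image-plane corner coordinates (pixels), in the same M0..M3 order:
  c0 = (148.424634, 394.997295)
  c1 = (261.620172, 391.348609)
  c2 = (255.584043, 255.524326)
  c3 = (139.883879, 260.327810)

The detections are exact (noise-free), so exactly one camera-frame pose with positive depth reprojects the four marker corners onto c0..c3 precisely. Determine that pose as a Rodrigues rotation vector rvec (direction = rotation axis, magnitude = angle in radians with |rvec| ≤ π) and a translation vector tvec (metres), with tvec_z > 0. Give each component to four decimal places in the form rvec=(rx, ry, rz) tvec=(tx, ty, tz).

Intrinsics K: fx=732.9, fy=878.6, cx=312.7, cy=248.9
Marker side s = 0.098 m; corners in marker frame (Z=0):
  M0 = (-0.0490, +0.0490, 0)
  M1 = (+0.0490, +0.0490, 0)
  M2 = (+0.0490, -0.0490, 0)
  M3 = (-0.0490, -0.0490, 0)
Detected image corners:
  c0 = (148.424634, 394.997295) px
  c1 = (261.620172, 391.348609) px
  c2 = (255.584043, 255.524326) px
  c3 = (139.883879, 260.327810) px
Planar DLT: solve 8×8 A·h = b for H (H[2,2]=1):
  H  [+1151.58396 +120.41764 +201.19468]
  H  [-69.09808 +1454.40414 +326.31462]
  H  [-0.07999 +0.22840 +1.00000]
B = K⁻¹H; ‖b₁‖=1.608365, ‖b₂‖=1.608365; λ = 2/(‖b₁‖+‖b₂‖) = 0.621749, sign → tz>0 ⇒ λ=+0.621749
r₁ = λ·B[:,0] = (+0.99816,-0.03481,-0.04973); r₂ = λ·B[:,1] = (+0.04156,+0.98899,+0.14201)
r₃ = r₁×r₂ = (+0.04424,-0.14382,+0.98861); SVD([r₁ r₂ r₃]) → R = UVᵀ:
  R  [+0.99816 +0.04156 +0.04424]
  R  [-0.03481 +0.98899 -0.14382]
  R  [-0.04973 +0.14201 +0.98861]
t = (-0.09459, +0.05478, +0.62175) m
tr R = 2.975763; θ = arccos((tr R − 1)/2) = 0.155840 rad = 8.929°
axis k = ((R−Rᵀ)₃₂, (R−Rᵀ)₁₃, (R−Rᵀ)₂₁) / (2 sinθ) = (+0.920769, +0.302740, -0.246033)
rvec = θ·k = (+0.143493, +0.047179, -0.038342)

rvec=(0.1435, 0.0472, -0.0383) tvec=(-0.0946, 0.0548, 0.6217)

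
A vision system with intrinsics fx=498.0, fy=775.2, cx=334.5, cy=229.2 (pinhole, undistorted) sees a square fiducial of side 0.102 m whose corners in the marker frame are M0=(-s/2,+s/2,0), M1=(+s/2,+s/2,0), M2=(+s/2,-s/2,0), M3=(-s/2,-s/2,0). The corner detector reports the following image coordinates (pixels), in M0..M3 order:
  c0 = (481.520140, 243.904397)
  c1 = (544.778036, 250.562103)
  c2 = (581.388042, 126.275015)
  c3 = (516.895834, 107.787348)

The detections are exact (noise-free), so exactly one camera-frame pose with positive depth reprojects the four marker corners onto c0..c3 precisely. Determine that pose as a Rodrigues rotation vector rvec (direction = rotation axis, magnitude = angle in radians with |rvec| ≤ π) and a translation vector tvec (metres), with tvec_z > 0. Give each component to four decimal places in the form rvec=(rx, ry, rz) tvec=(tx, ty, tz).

Intrinsics K: fx=498.0, fy=775.2, cx=334.5, cy=229.2
Marker side s = 0.102 m; corners in marker frame (Z=0):
  M0 = (-0.0510, +0.0510, 0)
  M1 = (+0.0510, +0.0510, 0)
  M2 = (+0.0510, -0.0510, 0)
  M3 = (-0.0510, -0.0510, 0)
Detected image corners:
  c0 = (481.520140, 243.904397) px
  c1 = (544.778036, 250.562103) px
  c2 = (581.388042, 126.275015) px
  c3 = (516.895834, 107.787348) px
Planar DLT: solve 8×8 A·h = b for H (H[2,2]=1):
  H  [+1065.52117 -4.84941 +531.89146]
  H  [+272.02808 +1393.46946 +184.57455]
  H  [+0.82745 +0.65571 +1.00000]
B = K⁻¹H; ‖b₁‖=1.790092, ‖b₂‖=1.790092; λ = 2/(‖b₁‖+‖b₂‖) = 0.558630, sign → tz>0 ⇒ λ=+0.558630
r₁ = λ·B[:,0] = (+0.88477,+0.05936,+0.46224); r₂ = λ·B[:,1] = (-0.25148,+0.89587,+0.36630)
r₃ = r₁×r₂ = (-0.39236,-0.44033,+0.80756); SVD([r₁ r₂ r₃]) → R = UVᵀ:
  R  [+0.88477 -0.25148 -0.39236]
  R  [+0.05936 +0.89587 -0.44033]
  R  [+0.46224 +0.36630 +0.80756]
t = (+0.22142, -0.03216, +0.55863) m
tr R = 2.588200; θ = arccos((tr R − 1)/2) = 0.653271 rad = 37.430°
axis k = ((R−Rᵀ)₃₂, (R−Rᵀ)₁₃, (R−Rᵀ)₂₁) / (2 sinθ) = (+0.663580, -0.703044, +0.255715)
rvec = θ·k = (+0.433498, -0.459279, +0.167051)

rvec=(0.4335, -0.4593, 0.1671) tvec=(0.2214, -0.0322, 0.5586)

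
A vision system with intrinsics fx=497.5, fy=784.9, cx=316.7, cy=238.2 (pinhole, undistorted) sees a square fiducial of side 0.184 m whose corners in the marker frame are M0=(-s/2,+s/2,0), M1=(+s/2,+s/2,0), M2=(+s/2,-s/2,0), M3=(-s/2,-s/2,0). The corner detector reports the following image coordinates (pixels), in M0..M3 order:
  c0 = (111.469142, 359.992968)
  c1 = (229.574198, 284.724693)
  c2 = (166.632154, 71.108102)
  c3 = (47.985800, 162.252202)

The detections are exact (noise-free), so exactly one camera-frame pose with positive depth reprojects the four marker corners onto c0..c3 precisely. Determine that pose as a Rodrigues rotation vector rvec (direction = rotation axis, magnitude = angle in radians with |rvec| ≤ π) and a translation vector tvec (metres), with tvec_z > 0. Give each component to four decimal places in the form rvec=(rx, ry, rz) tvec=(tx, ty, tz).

Intrinsics K: fx=497.5, fy=784.9, cx=316.7, cy=238.2
Marker side s = 0.184 m; corners in marker frame (Z=0):
  M0 = (-0.0920, +0.0920, 0)
  M1 = (+0.0920, +0.0920, 0)
  M2 = (+0.0920, -0.0920, 0)
  M3 = (-0.0920, -0.0920, 0)
Detected image corners:
  c0 = (111.469142, 359.992968) px
  c1 = (229.574198, 284.724693) px
  c2 = (166.632154, 71.108102) px
  c3 = (47.985800, 162.252202) px
Planar DLT: solve 8×8 A·h = b for H (H[2,2]=1):
  H  [+596.54489 +372.02224 +137.67695]
  H  [-525.30883 +1161.40784 +222.74450]
  H  [-0.33671 +0.20465 +1.00000]
B = K⁻¹H; ‖b₁‖=1.559722, ‖b₂‖=1.559722; λ = 2/(‖b₁‖+‖b₂‖) = 0.641140, sign → tz>0 ⇒ λ=+0.641140
r₁ = λ·B[:,0] = (+0.90620,-0.36358,-0.21588); r₂ = λ·B[:,1] = (+0.39591,+0.90887,+0.13121)
r₃ = r₁×r₂ = (+0.14850,-0.20437,+0.96756); SVD([r₁ r₂ r₃]) → R = UVᵀ:
  R  [+0.90620 +0.39591 +0.14850]
  R  [-0.36358 +0.90887 -0.20437]
  R  [-0.21588 +0.13121 +0.96756]
t = (-0.23071, -0.01262, +0.64114) m
tr R = 2.782637; θ = arccos((tr R − 1)/2) = 0.470551 rad = 26.961°
axis k = ((R−Rᵀ)₃₂, (R−Rᵀ)₁₃, (R−Rᵀ)₂₁) / (2 sinθ) = (+0.370091, +0.401842, -0.837589)
rvec = θ·k = (+0.174147, +0.189087, -0.394129)

rvec=(0.1741, 0.1891, -0.3941) tvec=(-0.2307, -0.0126, 0.6411)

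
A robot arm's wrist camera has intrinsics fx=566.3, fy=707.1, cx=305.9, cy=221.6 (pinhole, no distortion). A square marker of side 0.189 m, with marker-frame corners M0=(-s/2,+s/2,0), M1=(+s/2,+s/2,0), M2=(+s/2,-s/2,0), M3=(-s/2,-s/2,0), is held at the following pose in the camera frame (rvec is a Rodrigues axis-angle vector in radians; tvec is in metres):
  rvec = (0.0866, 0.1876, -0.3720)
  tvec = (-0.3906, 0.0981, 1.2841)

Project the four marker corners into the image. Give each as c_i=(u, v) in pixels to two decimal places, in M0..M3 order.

c0=(114.39, 340.12) c1=(185.82, 306.48) c2=(153.61, 208.72) c3=(82.59, 245.42)

Intrinsics K: fx=566.3, fy=707.1, cx=305.9, cy=221.6
Marker side s = 0.189 m; corners in marker frame (Z=0):
  M0 = (-0.0945, +0.0945, 0)
  M1 = (+0.0945, +0.0945, 0)
  M2 = (+0.0945, -0.0945, 0)
  M3 = (-0.0945, -0.0945, 0)
rvec = (0.0866, 0.1876, -0.3720), |rvec| = θ = 0.42553 rad = 24.381°
Rodrigues: sinθ=0.41281, 1−cosθ=0.08918; R = I + sinθ·[k]× + (1−cosθ)·[k]×²:
    [+0.91451 +0.36888 +0.16612]
    [-0.35287 +0.92815 -0.11838]
    [-0.19786 +0.04964 +0.97897]
t = (-0.3906, 0.0981, 1.2841) m
M0: Pc = R·M0+t = (-0.44216, +0.21916, +1.30749); u = 566.3·(-0.44216)/1.30749 + 305.9 = 114.3903, v = 707.1·(+0.21916)/1.30749 + 221.6 = 340.1218
M1: Pc = R·M1+t = (-0.26932, +0.15246, +1.27009); u = 566.3·(-0.26932)/1.27009 + 305.9 = 185.8177, v = 707.1·(+0.15246)/1.27009 + 221.6 = 306.4813
M2: Pc = R·M2+t = (-0.33904, -0.02296, +1.26071); u = 566.3·(-0.33904)/1.26071 + 305.9 = 153.6076, v = 707.1·(-0.02296)/1.26071 + 221.6 = 208.7241
M3: Pc = R·M3+t = (-0.51188, +0.04374, +1.29811); u = 566.3·(-0.51188)/1.29811 + 305.9 = 82.5918, v = 707.1·(+0.04374)/1.29811 + 221.6 = 245.4238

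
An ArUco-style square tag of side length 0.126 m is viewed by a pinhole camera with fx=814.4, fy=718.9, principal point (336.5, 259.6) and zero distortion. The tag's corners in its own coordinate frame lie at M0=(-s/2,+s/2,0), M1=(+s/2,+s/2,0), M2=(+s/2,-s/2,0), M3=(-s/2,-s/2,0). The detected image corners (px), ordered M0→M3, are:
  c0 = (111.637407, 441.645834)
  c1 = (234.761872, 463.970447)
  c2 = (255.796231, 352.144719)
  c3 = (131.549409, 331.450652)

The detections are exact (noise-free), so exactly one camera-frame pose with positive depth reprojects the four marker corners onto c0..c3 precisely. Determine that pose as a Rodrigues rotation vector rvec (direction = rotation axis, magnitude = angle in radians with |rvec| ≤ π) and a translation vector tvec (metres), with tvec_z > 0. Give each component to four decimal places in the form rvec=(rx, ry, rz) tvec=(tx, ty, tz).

rvec=(0.0321, 0.1043, 0.1696) tvec=(-0.1504, 0.1529, 0.7975)

Intrinsics K: fx=814.4, fy=718.9, cx=336.5, cy=259.6
Marker side s = 0.126 m; corners in marker frame (Z=0):
  M0 = (-0.0630, +0.0630, 0)
  M1 = (+0.0630, +0.0630, 0)
  M2 = (+0.0630, -0.0630, 0)
  M3 = (-0.0630, -0.0630, 0)
Detected image corners:
  c0 = (111.637407, 441.645834) px
  c1 = (234.761872, 463.970447) px
  c2 = (255.796231, 352.144719) px
  c3 = (131.549409, 331.450652) px
Planar DLT: solve 8×8 A·h = b for H (H[2,2]=1):
  H  [+958.41837 -153.07946 +182.91054]
  H  [+120.48252 +901.27953 +397.39585]
  H  [-0.12647 +0.05108 +1.00000]
B = K⁻¹H; ‖b₁‖=1.253855, ‖b₂‖=1.253855; λ = 2/(‖b₁‖+‖b₂‖) = 0.797540, sign → tz>0 ⇒ λ=+0.797540
r₁ = λ·B[:,0] = (+0.98025,+0.17009,-0.10087); r₂ = λ·B[:,1] = (-0.16674,+0.98516,+0.04074)
r₃ = r₁×r₂ = (+0.10630,-0.02312,+0.99407); SVD([r₁ r₂ r₃]) → R = UVᵀ:
  R  [+0.98025 -0.16674 +0.10630]
  R  [+0.17009 +0.98516 -0.02312]
  R  [-0.10087 +0.04074 +0.99407]
t = (-0.15041, +0.15287, +0.79754) m
tr R = 2.959477; θ = arccos((tr R − 1)/2) = 0.201644 rad = 11.553°
axis k = ((R−Rᵀ)₃₂, (R−Rᵀ)₁₃, (R−Rᵀ)₂₁) / (2 sinθ) = (+0.159425, +0.517185, +0.840895)
rvec = θ·k = (+0.032147, +0.104287, +0.169562)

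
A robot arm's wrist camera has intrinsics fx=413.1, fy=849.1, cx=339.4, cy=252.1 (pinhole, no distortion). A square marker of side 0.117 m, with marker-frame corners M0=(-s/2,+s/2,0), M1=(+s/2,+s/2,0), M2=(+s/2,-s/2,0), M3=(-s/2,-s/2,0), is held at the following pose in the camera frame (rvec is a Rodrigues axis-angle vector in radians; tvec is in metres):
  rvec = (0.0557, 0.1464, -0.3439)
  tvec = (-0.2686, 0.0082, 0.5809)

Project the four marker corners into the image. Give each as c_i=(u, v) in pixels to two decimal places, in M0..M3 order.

Intrinsics K: fx=413.1, fy=849.1, cx=339.4, cy=252.1
Marker side s = 0.117 m; corners in marker frame (Z=0):
  M0 = (-0.0585, +0.0585, 0)
  M1 = (+0.0585, +0.0585, 0)
  M2 = (+0.0585, -0.0585, 0)
  M3 = (-0.0585, -0.0585, 0)
rvec = (0.0557, 0.1464, -0.3439), |rvec| = θ = 0.37789 rad = 21.652°
Rodrigues: sinθ=0.36896, 1−cosθ=0.07056; R = I + sinθ·[k]× + (1−cosθ)·[k]×²:
    [+0.93098 +0.33980 +0.13348]
    [-0.33174 +0.94003 -0.07926]
    [-0.15240 +0.02951 +0.98788]
t = (-0.2686, 0.0082, 0.5809) m
M0: Pc = R·M0+t = (-0.30318, +0.08260, +0.59154); u = 413.1·(-0.30318)/0.59154 + 339.4 = 127.6733, v = 849.1·(+0.08260)/0.59154 + 252.1 = 370.6627
M1: Pc = R·M1+t = (-0.19426, +0.04378, +0.57371); u = 413.1·(-0.19426)/0.57371 + 339.4 = 199.5236, v = 849.1·(+0.04378)/0.57371 + 252.1 = 316.9023
M2: Pc = R·M2+t = (-0.23402, -0.06620, +0.57026); u = 413.1·(-0.23402)/0.57026 + 339.4 = 169.8766, v = 849.1·(-0.06620)/0.57026 + 252.1 = 153.5313
M3: Pc = R·M3+t = (-0.34294, -0.02738, +0.58809); u = 413.1·(-0.34294)/0.58809 + 339.4 = 98.5034, v = 849.1·(-0.02738)/0.58809 + 252.1 = 212.5609

c0=(127.67, 370.66) c1=(199.52, 316.90) c2=(169.88, 153.53) c3=(98.50, 212.56)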